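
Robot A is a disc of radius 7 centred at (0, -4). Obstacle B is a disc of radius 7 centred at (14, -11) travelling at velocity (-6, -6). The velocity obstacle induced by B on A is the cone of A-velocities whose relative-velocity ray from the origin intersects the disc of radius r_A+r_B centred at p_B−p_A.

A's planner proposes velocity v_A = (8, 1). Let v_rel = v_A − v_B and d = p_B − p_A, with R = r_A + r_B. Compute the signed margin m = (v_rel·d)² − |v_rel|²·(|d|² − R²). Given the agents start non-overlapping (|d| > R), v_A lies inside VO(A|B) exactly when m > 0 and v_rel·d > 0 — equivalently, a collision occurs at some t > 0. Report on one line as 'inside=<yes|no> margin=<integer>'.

d = (14, -7),  |d|² = 245;  R = 7+7 = 14,  c = 245−14² = 49
v_rel = (14, 7),  |v_rel|² = 245;  v_rel·d = (14)·(14) + (7)·(-7) = 147
245·t² − 294·t + 49 = 0  ⇒  m = 147² − 245·49 = 9604
m = 9604 > 0,  v_rel·d = 147 > 0  ⇒  inside

inside=yes margin=9604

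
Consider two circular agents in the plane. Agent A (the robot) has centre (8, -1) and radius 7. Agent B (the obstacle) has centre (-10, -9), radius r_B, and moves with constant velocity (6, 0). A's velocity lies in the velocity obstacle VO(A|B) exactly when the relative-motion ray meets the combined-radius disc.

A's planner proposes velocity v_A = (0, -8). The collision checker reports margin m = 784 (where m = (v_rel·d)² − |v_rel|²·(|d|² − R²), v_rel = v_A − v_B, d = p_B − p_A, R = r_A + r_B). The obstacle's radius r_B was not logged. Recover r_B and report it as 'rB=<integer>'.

m = 784
d = (-18, -8);  v_rel = (-6, -8),  |v_rel|² = 100
v_rel×d = (-6)·(-8) − (-8)·(-18) = -96
since m = R²·100 − (-96)²:  R² = (9216 + 784) / 100 = 100
R = √100 = 10  ⇒  r_B = 10 − 7 = 3

rB=3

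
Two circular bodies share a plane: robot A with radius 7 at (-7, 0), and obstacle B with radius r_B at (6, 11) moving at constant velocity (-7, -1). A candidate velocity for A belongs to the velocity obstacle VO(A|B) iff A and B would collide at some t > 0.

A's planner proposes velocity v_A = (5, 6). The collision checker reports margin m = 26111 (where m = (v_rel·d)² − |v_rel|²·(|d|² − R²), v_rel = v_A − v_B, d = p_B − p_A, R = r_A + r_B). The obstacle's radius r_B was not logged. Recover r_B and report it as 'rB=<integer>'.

m = 26111
d = (13, 11);  v_rel = (12, 7),  |v_rel|² = 193
v_rel×d = (12)·(11) − (7)·(13) = 41
since m = R²·193 − 41²:  R² = (1681 + 26111) / 193 = 144
R = √144 = 12  ⇒  r_B = 12 − 7 = 5

rB=5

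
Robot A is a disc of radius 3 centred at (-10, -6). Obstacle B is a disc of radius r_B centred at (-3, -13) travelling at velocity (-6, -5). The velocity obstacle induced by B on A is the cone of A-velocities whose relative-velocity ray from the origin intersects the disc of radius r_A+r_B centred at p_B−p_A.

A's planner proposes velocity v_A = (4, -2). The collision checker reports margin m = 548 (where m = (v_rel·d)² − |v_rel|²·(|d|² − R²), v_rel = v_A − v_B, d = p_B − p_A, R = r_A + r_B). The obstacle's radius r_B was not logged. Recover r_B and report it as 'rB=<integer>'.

m = 548
d = (7, -7);  v_rel = (10, 3),  |v_rel|² = 109
v_rel×d = (10)·(-7) − (3)·(7) = -91
since m = R²·109 − (-91)²:  R² = (8281 + 548) / 109 = 81
R = √81 = 9  ⇒  r_B = 9 − 3 = 6

rB=6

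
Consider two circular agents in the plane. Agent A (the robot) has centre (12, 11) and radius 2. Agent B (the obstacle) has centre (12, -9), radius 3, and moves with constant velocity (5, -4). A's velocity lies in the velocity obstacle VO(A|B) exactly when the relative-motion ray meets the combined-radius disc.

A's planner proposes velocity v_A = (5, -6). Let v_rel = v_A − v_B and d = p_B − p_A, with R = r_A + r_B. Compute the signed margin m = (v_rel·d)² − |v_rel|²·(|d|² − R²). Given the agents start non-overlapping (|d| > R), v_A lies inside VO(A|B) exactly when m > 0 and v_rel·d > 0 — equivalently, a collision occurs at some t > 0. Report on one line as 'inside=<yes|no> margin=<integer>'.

d = (0, -20),  |d|² = 400;  R = 2+3 = 5,  c = 400−5² = 375
v_rel = (0, -2),  |v_rel|² = 4;  v_rel·d = (0)·(0) + (-2)·(-20) = 40
4·t² − 80·t + 375 = 0  ⇒  m = 40² − 4·375 = 100
m = 100 > 0,  v_rel·d = 40 > 0  ⇒  inside

inside=yes margin=100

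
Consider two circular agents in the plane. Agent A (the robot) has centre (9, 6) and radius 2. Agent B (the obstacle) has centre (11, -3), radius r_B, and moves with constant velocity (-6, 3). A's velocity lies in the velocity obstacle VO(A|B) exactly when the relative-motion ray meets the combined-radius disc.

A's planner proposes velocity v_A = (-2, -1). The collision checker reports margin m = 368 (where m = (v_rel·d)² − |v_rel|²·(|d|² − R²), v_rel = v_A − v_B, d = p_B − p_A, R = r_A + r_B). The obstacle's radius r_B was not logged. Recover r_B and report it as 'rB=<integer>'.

m = 368
d = (2, -9);  v_rel = (4, -4),  |v_rel|² = 32
v_rel×d = (4)·(-9) − (-4)·(2) = -28
since m = R²·32 − (-28)²:  R² = (784 + 368) / 32 = 36
R = √36 = 6  ⇒  r_B = 6 − 2 = 4

rB=4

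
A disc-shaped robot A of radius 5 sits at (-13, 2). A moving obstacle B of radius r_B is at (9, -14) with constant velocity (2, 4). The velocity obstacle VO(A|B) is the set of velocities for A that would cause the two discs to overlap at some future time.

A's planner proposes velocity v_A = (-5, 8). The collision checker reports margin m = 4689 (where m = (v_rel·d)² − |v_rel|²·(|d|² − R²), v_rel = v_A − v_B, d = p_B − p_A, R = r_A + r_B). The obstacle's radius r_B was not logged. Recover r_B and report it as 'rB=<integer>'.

m = 4689
d = (22, -16);  v_rel = (-7, 4),  |v_rel|² = 65
v_rel×d = (-7)·(-16) − (4)·(22) = 24
since m = R²·65 − 24²:  R² = (576 + 4689) / 65 = 81
R = √81 = 9  ⇒  r_B = 9 − 5 = 4

rB=4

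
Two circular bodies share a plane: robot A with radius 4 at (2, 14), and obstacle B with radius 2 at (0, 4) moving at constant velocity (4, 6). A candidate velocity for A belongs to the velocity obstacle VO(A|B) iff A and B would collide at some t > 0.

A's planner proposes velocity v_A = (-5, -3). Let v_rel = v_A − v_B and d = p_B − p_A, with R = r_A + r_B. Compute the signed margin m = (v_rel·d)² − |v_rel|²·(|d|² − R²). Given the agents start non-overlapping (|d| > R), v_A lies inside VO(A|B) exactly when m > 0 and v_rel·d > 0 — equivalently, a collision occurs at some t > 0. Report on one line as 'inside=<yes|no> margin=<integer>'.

d = (-2, -10),  |d|² = 104;  R = 4+2 = 6,  c = 104−6² = 68
v_rel = (-9, -9),  |v_rel|² = 162;  v_rel·d = (-9)·(-2) + (-9)·(-10) = 108
162·t² − 216·t + 68 = 0  ⇒  m = 108² − 162·68 = 648
m = 648 > 0,  v_rel·d = 108 > 0  ⇒  inside

inside=yes margin=648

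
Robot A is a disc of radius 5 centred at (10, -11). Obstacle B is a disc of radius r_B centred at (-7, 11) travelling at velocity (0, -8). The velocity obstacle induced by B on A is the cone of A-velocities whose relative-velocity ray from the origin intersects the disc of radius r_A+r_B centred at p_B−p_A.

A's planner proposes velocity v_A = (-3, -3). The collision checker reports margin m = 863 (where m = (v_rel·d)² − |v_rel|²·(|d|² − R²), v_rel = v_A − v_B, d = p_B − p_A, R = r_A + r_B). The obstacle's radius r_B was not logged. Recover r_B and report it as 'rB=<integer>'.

m = 863
d = (-17, 22);  v_rel = (-3, 5),  |v_rel|² = 34
v_rel×d = (-3)·(22) − (5)·(-17) = 19
since m = R²·34 − 19²:  R² = (361 + 863) / 34 = 36
R = √36 = 6  ⇒  r_B = 6 − 5 = 1

rB=1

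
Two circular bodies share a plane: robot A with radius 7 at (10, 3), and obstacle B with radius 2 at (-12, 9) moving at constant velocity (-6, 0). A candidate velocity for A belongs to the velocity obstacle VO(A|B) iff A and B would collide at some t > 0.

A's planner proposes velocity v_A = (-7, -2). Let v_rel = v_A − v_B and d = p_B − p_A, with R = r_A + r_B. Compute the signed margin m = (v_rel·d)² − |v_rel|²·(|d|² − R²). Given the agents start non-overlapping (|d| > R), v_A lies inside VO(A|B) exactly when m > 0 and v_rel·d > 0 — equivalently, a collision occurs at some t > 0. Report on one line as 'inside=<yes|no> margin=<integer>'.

d = (-22, 6),  |d|² = 520;  R = 7+2 = 9,  c = 520−9² = 439
v_rel = (-1, -2),  |v_rel|² = 5;  v_rel·d = (-1)·(-22) + (-2)·(6) = 10
5·t² − 20·t + 439 = 0  ⇒  m = 10² − 5·439 = -2095
m = -2095 < 0,  v_rel·d = 10 > 0  ⇒  outside

inside=no margin=-2095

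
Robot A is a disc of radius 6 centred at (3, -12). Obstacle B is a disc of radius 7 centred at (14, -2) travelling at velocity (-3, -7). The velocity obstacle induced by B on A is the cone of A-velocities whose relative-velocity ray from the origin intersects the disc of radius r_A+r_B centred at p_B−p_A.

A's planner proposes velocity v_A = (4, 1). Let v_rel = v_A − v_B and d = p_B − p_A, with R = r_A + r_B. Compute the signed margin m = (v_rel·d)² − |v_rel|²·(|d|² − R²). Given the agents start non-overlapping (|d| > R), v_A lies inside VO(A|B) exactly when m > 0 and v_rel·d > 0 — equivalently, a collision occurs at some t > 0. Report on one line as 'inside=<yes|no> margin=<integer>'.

d = (11, 10),  |d|² = 221;  R = 6+7 = 13,  c = 221−13² = 52
v_rel = (7, 8),  |v_rel|² = 113;  v_rel·d = (7)·(11) + (8)·(10) = 157
113·t² − 314·t + 52 = 0  ⇒  m = 157² − 113·52 = 18773
m = 18773 > 0,  v_rel·d = 157 > 0  ⇒  inside

inside=yes margin=18773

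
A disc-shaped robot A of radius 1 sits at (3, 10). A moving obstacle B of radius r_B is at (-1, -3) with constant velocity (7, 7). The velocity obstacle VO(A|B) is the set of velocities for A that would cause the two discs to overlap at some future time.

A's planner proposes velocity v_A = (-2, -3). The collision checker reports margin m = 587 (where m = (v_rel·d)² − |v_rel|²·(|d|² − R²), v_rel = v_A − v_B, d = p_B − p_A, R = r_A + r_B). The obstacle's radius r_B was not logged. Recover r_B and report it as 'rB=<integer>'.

m = 587
d = (-4, -13);  v_rel = (-9, -10),  |v_rel|² = 181
v_rel×d = (-9)·(-13) − (-10)·(-4) = 77
since m = R²·181 − 77²:  R² = (5929 + 587) / 181 = 36
R = √36 = 6  ⇒  r_B = 6 − 1 = 5

rB=5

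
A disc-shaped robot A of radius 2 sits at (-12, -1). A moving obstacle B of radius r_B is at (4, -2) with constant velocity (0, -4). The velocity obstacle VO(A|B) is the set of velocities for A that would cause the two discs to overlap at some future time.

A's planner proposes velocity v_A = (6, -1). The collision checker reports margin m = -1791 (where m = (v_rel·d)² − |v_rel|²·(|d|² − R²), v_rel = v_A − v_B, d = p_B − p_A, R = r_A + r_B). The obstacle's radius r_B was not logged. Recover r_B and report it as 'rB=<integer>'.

m = -1791
d = (16, -1);  v_rel = (6, 3),  |v_rel|² = 45
v_rel×d = (6)·(-1) − (3)·(16) = -54
since m = R²·45 − (-54)²:  R² = (2916 + -1791) / 45 = 25
R = √25 = 5  ⇒  r_B = 5 − 2 = 3

rB=3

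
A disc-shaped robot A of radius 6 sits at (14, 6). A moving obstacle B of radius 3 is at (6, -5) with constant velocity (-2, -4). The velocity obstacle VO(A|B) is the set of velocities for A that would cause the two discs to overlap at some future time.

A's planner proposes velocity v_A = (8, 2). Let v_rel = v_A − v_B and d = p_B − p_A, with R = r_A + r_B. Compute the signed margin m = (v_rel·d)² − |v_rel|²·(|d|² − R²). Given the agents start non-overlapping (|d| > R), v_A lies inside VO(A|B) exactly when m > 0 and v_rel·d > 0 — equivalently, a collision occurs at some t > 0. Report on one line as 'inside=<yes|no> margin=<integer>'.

d = (-8, -11),  |d|² = 185;  R = 6+3 = 9,  c = 185−9² = 104
v_rel = (10, 6),  |v_rel|² = 136;  v_rel·d = (10)·(-8) + (6)·(-11) = -146
136·t² + 292·t + 104 = 0  ⇒  m = (-146)² − 136·104 = 7172
m = 7172 > 0,  v_rel·d = -146 < 0  ⇒  outside

inside=no margin=7172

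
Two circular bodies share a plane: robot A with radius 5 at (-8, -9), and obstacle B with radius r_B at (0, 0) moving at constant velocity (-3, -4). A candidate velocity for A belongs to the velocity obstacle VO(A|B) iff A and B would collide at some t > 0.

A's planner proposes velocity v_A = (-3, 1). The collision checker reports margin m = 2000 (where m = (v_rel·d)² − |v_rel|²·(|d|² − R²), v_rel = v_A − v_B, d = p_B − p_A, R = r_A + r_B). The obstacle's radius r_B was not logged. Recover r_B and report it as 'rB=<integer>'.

m = 2000
d = (8, 9);  v_rel = (0, 5),  |v_rel|² = 25
v_rel×d = (0)·(9) − (5)·(8) = -40
since m = R²·25 − (-40)²:  R² = (1600 + 2000) / 25 = 144
R = √144 = 12  ⇒  r_B = 12 − 5 = 7

rB=7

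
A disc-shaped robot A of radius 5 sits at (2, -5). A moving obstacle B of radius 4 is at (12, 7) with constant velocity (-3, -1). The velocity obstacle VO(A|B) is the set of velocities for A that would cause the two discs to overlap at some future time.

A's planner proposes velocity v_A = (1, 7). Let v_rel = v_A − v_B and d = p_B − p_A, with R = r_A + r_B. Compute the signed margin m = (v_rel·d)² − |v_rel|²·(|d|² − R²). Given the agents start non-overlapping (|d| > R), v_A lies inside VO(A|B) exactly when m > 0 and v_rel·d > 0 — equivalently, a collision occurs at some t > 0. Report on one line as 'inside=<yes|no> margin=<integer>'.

d = (10, 12),  |d|² = 244;  R = 5+4 = 9,  c = 244−9² = 163
v_rel = (4, 8),  |v_rel|² = 80;  v_rel·d = (4)·(10) + (8)·(12) = 136
80·t² − 272·t + 163 = 0  ⇒  m = 136² − 80·163 = 5456
m = 5456 > 0,  v_rel·d = 136 > 0  ⇒  inside

inside=yes margin=5456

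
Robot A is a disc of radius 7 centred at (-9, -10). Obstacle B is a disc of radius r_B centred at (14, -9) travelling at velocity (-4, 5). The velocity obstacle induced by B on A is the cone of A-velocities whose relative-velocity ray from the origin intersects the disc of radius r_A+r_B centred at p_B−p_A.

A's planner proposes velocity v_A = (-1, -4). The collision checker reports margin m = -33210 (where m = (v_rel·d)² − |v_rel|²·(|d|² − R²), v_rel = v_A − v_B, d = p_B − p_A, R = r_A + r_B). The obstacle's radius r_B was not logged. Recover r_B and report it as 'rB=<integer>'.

m = -33210
d = (23, 1);  v_rel = (3, -9),  |v_rel|² = 90
v_rel×d = (3)·(1) − (-9)·(23) = 210
since m = R²·90 − 210²:  R² = (44100 + -33210) / 90 = 121
R = √121 = 11  ⇒  r_B = 11 − 7 = 4

rB=4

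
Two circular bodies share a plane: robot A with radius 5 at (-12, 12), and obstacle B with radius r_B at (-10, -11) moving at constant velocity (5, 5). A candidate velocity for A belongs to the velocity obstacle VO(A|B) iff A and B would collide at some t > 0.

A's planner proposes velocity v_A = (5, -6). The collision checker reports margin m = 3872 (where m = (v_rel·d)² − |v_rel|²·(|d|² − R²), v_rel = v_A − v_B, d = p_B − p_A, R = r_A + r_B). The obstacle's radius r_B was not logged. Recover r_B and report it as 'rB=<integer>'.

m = 3872
d = (2, -23);  v_rel = (0, -11),  |v_rel|² = 121
v_rel×d = (0)·(-23) − (-11)·(2) = 22
since m = R²·121 − 22²:  R² = (484 + 3872) / 121 = 36
R = √36 = 6  ⇒  r_B = 6 − 5 = 1

rB=1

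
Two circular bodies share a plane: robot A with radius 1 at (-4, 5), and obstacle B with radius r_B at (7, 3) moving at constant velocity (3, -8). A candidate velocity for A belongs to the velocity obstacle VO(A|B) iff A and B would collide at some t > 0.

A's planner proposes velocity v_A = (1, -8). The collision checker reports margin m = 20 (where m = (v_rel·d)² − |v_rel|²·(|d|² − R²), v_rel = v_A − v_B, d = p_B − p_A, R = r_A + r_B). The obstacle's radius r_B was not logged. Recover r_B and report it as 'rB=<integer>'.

m = 20
d = (11, -2);  v_rel = (-2, 0),  |v_rel|² = 4
v_rel×d = (-2)·(-2) − (0)·(11) = 4
since m = R²·4 − 4²:  R² = (16 + 20) / 4 = 9
R = √9 = 3  ⇒  r_B = 3 − 1 = 2

rB=2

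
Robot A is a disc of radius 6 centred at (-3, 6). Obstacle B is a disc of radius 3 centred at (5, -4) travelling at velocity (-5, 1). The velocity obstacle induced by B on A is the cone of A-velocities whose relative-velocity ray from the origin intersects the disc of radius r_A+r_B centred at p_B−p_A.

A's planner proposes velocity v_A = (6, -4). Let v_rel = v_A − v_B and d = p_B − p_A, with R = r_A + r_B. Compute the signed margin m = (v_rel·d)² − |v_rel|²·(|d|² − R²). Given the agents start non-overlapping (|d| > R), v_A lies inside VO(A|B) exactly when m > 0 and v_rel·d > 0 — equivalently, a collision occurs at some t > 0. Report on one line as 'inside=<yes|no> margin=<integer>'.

d = (8, -10),  |d|² = 164;  R = 6+3 = 9,  c = 164−9² = 83
v_rel = (11, -5),  |v_rel|² = 146;  v_rel·d = (11)·(8) + (-5)·(-10) = 138
146·t² − 276·t + 83 = 0  ⇒  m = 138² − 146·83 = 6926
m = 6926 > 0,  v_rel·d = 138 > 0  ⇒  inside

inside=yes margin=6926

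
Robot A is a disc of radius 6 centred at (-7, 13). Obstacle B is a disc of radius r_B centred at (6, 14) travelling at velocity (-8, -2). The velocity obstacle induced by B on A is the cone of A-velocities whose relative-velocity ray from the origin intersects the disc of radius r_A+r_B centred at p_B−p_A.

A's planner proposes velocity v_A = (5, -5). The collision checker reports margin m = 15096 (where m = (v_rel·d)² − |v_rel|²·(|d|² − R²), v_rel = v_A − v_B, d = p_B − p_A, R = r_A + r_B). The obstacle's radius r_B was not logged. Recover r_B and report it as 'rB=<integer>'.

m = 15096
d = (13, 1);  v_rel = (13, -3),  |v_rel|² = 178
v_rel×d = (13)·(1) − (-3)·(13) = 52
since m = R²·178 − 52²:  R² = (2704 + 15096) / 178 = 100
R = √100 = 10  ⇒  r_B = 10 − 6 = 4

rB=4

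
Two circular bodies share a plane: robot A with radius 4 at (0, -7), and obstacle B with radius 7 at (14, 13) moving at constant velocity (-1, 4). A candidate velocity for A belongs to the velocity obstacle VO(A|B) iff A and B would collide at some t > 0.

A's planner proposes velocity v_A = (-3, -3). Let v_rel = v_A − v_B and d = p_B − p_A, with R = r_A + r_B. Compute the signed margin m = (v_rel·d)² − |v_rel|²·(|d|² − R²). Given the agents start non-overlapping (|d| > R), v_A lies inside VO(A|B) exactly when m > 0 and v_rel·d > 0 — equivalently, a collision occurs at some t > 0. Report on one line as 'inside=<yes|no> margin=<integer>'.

d = (14, 20),  |d|² = 596;  R = 4+7 = 11,  c = 596−11² = 475
v_rel = (-2, -7),  |v_rel|² = 53;  v_rel·d = (-2)·(14) + (-7)·(20) = -168
53·t² + 336·t + 475 = 0  ⇒  m = (-168)² − 53·475 = 3049
m = 3049 > 0,  v_rel·d = -168 < 0  ⇒  outside

inside=no margin=3049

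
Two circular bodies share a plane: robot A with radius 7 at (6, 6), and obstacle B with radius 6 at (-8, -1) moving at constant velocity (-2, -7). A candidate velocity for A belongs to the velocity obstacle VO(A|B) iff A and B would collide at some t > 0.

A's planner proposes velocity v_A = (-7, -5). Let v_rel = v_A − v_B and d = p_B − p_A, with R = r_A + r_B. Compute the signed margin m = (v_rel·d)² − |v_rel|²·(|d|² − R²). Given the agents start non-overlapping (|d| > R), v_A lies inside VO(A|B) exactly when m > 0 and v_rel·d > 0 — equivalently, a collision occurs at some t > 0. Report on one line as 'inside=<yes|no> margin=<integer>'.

d = (-14, -7),  |d|² = 245;  R = 7+6 = 13,  c = 245−13² = 76
v_rel = (-5, 2),  |v_rel|² = 29;  v_rel·d = (-5)·(-14) + (2)·(-7) = 56
29·t² − 112·t + 76 = 0  ⇒  m = 56² − 29·76 = 932
m = 932 > 0,  v_rel·d = 56 > 0  ⇒  inside

inside=yes margin=932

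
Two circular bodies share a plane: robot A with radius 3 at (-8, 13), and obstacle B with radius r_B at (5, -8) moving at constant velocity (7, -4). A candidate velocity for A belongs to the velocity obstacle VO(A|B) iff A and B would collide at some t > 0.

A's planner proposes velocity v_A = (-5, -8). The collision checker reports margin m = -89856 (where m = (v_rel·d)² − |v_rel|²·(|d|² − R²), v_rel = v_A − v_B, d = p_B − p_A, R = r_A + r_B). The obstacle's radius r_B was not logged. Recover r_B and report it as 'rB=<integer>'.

m = -89856
d = (13, -21);  v_rel = (-12, -4),  |v_rel|² = 160
v_rel×d = (-12)·(-21) − (-4)·(13) = 304
since m = R²·160 − 304²:  R² = (92416 + -89856) / 160 = 16
R = √16 = 4  ⇒  r_B = 4 − 3 = 1

rB=1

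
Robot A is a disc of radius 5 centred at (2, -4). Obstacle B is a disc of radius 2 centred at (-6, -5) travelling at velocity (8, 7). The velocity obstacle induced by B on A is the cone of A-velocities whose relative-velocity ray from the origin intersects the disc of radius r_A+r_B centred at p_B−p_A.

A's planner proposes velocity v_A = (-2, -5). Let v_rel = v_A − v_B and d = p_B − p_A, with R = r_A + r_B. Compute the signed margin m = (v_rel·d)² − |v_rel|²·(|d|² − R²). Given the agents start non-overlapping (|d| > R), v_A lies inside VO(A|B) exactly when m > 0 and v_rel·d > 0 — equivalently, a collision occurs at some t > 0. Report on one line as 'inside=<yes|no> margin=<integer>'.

d = (-8, -1),  |d|² = 65;  R = 5+2 = 7,  c = 65−7² = 16
v_rel = (-10, -12),  |v_rel|² = 244;  v_rel·d = (-10)·(-8) + (-12)·(-1) = 92
244·t² − 184·t + 16 = 0  ⇒  m = 92² − 244·16 = 4560
m = 4560 > 0,  v_rel·d = 92 > 0  ⇒  inside

inside=yes margin=4560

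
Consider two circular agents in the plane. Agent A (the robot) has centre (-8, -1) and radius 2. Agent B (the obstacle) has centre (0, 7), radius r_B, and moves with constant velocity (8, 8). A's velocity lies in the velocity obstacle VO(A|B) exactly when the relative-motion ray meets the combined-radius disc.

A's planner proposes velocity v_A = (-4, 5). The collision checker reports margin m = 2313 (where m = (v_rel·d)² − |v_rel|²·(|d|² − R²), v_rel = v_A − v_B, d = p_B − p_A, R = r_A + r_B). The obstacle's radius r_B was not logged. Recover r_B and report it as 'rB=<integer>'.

m = 2313
d = (8, 8);  v_rel = (-12, -3),  |v_rel|² = 153
v_rel×d = (-12)·(8) − (-3)·(8) = -72
since m = R²·153 − (-72)²:  R² = (5184 + 2313) / 153 = 49
R = √49 = 7  ⇒  r_B = 7 − 2 = 5

rB=5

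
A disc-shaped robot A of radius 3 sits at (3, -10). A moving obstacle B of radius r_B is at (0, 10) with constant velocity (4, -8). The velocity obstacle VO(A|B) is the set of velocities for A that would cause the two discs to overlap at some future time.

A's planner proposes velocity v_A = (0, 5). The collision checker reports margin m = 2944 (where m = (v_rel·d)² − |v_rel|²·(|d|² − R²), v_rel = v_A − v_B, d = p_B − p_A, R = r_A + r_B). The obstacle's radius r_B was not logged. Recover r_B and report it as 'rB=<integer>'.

m = 2944
d = (-3, 20);  v_rel = (-4, 13),  |v_rel|² = 185
v_rel×d = (-4)·(20) − (13)·(-3) = -41
since m = R²·185 − (-41)²:  R² = (1681 + 2944) / 185 = 25
R = √25 = 5  ⇒  r_B = 5 − 3 = 2

rB=2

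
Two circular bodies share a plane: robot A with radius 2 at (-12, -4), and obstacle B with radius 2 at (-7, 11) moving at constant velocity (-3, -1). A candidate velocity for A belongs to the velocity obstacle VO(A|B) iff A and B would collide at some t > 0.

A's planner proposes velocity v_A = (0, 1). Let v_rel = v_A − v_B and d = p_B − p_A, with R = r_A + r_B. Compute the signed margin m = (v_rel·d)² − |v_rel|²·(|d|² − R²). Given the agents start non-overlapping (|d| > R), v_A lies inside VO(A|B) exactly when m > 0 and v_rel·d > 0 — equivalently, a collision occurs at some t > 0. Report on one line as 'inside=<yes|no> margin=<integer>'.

d = (5, 15),  |d|² = 250;  R = 2+2 = 4,  c = 250−4² = 234
v_rel = (3, 2),  |v_rel|² = 13;  v_rel·d = (3)·(5) + (2)·(15) = 45
13·t² − 90·t + 234 = 0  ⇒  m = 45² − 13·234 = -1017
m = -1017 < 0,  v_rel·d = 45 > 0  ⇒  outside

inside=no margin=-1017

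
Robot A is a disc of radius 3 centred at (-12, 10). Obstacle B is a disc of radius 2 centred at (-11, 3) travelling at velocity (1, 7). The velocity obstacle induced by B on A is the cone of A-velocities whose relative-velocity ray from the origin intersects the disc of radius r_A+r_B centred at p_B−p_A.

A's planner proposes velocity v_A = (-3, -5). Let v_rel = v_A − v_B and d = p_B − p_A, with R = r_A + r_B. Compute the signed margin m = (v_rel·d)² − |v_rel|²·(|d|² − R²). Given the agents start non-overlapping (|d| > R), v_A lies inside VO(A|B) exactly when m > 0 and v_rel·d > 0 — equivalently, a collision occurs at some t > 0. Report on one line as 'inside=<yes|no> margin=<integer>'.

d = (1, -7),  |d|² = 50;  R = 3+2 = 5,  c = 50−5² = 25
v_rel = (-4, -12),  |v_rel|² = 160;  v_rel·d = (-4)·(1) + (-12)·(-7) = 80
160·t² − 160·t + 25 = 0  ⇒  m = 80² − 160·25 = 2400
m = 2400 > 0,  v_rel·d = 80 > 0  ⇒  inside

inside=yes margin=2400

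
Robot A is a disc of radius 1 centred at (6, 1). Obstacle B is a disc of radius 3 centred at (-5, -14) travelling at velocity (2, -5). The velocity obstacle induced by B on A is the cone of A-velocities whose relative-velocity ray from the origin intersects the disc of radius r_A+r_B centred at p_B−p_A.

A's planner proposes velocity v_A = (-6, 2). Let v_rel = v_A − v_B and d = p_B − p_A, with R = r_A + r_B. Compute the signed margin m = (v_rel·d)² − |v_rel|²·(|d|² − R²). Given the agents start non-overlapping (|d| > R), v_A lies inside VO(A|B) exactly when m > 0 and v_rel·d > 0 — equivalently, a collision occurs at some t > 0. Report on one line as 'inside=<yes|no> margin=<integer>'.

d = (-11, -15),  |d|² = 346;  R = 1+3 = 4,  c = 346−4² = 330
v_rel = (-8, 7),  |v_rel|² = 113;  v_rel·d = (-8)·(-11) + (7)·(-15) = -17
113·t² + 34·t + 330 = 0  ⇒  m = (-17)² − 113·330 = -37001
m = -37001 < 0,  v_rel·d = -17 < 0  ⇒  outside

inside=no margin=-37001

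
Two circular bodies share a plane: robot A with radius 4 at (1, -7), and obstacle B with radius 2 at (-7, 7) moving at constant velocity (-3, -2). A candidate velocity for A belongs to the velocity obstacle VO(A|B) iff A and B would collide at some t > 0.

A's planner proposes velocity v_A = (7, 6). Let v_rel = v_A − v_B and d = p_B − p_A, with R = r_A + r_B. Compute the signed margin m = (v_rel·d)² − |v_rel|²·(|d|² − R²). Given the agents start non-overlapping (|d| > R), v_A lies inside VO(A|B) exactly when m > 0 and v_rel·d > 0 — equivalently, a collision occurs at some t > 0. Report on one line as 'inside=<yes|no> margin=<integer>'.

d = (-8, 14),  |d|² = 260;  R = 4+2 = 6,  c = 260−6² = 224
v_rel = (10, 8),  |v_rel|² = 164;  v_rel·d = (10)·(-8) + (8)·(14) = 32
164·t² − 64·t + 224 = 0  ⇒  m = 32² − 164·224 = -35712
m = -35712 < 0,  v_rel·d = 32 > 0  ⇒  outside

inside=no margin=-35712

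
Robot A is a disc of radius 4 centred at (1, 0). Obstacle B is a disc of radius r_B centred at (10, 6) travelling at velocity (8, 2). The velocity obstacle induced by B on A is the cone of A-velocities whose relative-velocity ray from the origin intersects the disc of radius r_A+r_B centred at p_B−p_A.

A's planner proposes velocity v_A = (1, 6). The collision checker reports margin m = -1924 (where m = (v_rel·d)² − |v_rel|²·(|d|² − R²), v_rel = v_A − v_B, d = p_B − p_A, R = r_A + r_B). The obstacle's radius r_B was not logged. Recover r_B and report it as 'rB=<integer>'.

m = -1924
d = (9, 6);  v_rel = (-7, 4),  |v_rel|² = 65
v_rel×d = (-7)·(6) − (4)·(9) = -78
since m = R²·65 − (-78)²:  R² = (6084 + -1924) / 65 = 64
R = √64 = 8  ⇒  r_B = 8 − 4 = 4

rB=4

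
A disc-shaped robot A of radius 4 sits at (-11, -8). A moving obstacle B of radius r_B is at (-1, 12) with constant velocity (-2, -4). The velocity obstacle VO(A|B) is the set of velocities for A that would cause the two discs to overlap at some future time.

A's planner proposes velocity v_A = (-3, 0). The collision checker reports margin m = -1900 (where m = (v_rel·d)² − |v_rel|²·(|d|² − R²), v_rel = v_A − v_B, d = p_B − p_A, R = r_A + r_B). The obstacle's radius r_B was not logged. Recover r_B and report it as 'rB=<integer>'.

m = -1900
d = (10, 20);  v_rel = (-1, 4),  |v_rel|² = 17
v_rel×d = (-1)·(20) − (4)·(10) = -60
since m = R²·17 − (-60)²:  R² = (3600 + -1900) / 17 = 100
R = √100 = 10  ⇒  r_B = 10 − 4 = 6

rB=6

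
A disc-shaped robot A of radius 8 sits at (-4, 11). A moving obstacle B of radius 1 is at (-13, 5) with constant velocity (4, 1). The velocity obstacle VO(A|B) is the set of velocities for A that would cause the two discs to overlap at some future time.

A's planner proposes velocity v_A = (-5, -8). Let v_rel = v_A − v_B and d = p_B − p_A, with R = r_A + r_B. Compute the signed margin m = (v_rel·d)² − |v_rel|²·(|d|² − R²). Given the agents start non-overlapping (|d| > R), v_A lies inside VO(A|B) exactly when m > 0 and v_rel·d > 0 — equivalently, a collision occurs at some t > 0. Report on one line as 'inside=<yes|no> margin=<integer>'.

d = (-9, -6),  |d|² = 117;  R = 8+1 = 9,  c = 117−9² = 36
v_rel = (-9, -9),  |v_rel|² = 162;  v_rel·d = (-9)·(-9) + (-9)·(-6) = 135
162·t² − 270·t + 36 = 0  ⇒  m = 135² − 162·36 = 12393
m = 12393 > 0,  v_rel·d = 135 > 0  ⇒  inside

inside=yes margin=12393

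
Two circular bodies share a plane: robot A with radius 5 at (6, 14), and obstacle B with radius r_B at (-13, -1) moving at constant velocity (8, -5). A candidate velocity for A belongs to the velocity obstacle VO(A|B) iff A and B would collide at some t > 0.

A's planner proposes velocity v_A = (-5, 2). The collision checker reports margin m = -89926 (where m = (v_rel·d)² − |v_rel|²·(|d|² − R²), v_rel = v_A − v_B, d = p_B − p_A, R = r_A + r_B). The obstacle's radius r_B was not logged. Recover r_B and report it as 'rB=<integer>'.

m = -89926
d = (-19, -15);  v_rel = (-13, 7),  |v_rel|² = 218
v_rel×d = (-13)·(-15) − (7)·(-19) = 328
since m = R²·218 − 328²:  R² = (107584 + -89926) / 218 = 81
R = √81 = 9  ⇒  r_B = 9 − 5 = 4

rB=4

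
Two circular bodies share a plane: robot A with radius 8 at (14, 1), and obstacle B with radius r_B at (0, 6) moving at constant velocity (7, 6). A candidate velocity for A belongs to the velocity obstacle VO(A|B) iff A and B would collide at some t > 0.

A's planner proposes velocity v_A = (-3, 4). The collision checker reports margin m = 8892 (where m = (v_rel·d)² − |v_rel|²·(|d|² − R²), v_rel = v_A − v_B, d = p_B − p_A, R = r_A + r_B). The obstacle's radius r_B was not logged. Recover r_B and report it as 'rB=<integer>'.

m = 8892
d = (-14, 5);  v_rel = (-10, -2),  |v_rel|² = 104
v_rel×d = (-10)·(5) − (-2)·(-14) = -78
since m = R²·104 − (-78)²:  R² = (6084 + 8892) / 104 = 144
R = √144 = 12  ⇒  r_B = 12 − 8 = 4

rB=4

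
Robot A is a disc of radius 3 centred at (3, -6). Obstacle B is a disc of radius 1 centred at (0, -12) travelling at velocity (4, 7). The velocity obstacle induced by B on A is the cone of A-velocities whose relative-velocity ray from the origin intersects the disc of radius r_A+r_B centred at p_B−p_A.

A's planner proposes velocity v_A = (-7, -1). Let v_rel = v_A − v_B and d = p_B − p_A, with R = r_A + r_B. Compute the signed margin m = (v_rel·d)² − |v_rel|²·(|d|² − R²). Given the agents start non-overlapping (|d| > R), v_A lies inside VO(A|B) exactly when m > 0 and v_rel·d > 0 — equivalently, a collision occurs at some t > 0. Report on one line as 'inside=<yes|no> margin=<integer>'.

d = (-3, -6),  |d|² = 45;  R = 3+1 = 4,  c = 45−4² = 29
v_rel = (-11, -8),  |v_rel|² = 185;  v_rel·d = (-11)·(-3) + (-8)·(-6) = 81
185·t² − 162·t + 29 = 0  ⇒  m = 81² − 185·29 = 1196
m = 1196 > 0,  v_rel·d = 81 > 0  ⇒  inside

inside=yes margin=1196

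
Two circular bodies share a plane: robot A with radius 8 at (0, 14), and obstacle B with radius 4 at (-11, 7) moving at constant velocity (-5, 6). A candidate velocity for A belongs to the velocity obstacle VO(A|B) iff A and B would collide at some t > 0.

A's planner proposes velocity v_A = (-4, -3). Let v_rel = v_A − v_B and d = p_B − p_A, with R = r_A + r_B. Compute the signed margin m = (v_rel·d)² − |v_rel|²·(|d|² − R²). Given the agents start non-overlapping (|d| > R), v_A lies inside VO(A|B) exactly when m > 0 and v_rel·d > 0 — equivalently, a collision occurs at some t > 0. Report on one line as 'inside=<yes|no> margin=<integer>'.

d = (-11, -7),  |d|² = 170;  R = 8+4 = 12,  c = 170−12² = 26
v_rel = (1, -9),  |v_rel|² = 82;  v_rel·d = (1)·(-11) + (-9)·(-7) = 52
82·t² − 104·t + 26 = 0  ⇒  m = 52² − 82·26 = 572
m = 572 > 0,  v_rel·d = 52 > 0  ⇒  inside

inside=yes margin=572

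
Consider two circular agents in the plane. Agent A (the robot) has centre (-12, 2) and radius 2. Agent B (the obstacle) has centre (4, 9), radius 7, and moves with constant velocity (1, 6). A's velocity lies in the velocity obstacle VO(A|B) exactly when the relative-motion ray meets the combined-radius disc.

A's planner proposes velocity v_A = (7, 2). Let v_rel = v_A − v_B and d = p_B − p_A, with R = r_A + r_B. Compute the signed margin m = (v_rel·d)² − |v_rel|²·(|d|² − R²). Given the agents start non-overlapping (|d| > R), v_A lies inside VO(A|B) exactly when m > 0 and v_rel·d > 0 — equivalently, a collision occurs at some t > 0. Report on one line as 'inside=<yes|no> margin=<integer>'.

d = (16, 7),  |d|² = 305;  R = 2+7 = 9,  c = 305−9² = 224
v_rel = (6, -4),  |v_rel|² = 52;  v_rel·d = (6)·(16) + (-4)·(7) = 68
52·t² − 136·t + 224 = 0  ⇒  m = 68² − 52·224 = -7024
m = -7024 < 0,  v_rel·d = 68 > 0  ⇒  outside

inside=no margin=-7024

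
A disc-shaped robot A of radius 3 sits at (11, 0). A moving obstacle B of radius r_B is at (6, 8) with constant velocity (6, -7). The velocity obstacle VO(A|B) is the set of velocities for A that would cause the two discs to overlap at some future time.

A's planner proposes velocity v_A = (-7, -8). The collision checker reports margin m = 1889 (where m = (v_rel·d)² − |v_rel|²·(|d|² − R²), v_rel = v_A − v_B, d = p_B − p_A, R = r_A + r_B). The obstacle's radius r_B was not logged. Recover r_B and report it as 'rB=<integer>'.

m = 1889
d = (-5, 8);  v_rel = (-13, -1),  |v_rel|² = 170
v_rel×d = (-13)·(8) − (-1)·(-5) = -109
since m = R²·170 − (-109)²:  R² = (11881 + 1889) / 170 = 81
R = √81 = 9  ⇒  r_B = 9 − 3 = 6

rB=6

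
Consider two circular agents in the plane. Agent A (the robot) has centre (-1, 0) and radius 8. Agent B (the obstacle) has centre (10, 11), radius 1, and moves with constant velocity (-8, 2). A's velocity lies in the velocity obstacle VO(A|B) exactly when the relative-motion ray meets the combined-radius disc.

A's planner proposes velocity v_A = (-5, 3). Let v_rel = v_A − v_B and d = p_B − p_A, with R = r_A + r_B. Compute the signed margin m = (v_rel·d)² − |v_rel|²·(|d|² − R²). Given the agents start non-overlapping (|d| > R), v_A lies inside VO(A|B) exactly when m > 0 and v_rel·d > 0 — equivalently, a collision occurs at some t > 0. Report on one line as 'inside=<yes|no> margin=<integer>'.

d = (11, 11),  |d|² = 242;  R = 8+1 = 9,  c = 242−9² = 161
v_rel = (3, 1),  |v_rel|² = 10;  v_rel·d = (3)·(11) + (1)·(11) = 44
10·t² − 88·t + 161 = 0  ⇒  m = 44² − 10·161 = 326
m = 326 > 0,  v_rel·d = 44 > 0  ⇒  inside

inside=yes margin=326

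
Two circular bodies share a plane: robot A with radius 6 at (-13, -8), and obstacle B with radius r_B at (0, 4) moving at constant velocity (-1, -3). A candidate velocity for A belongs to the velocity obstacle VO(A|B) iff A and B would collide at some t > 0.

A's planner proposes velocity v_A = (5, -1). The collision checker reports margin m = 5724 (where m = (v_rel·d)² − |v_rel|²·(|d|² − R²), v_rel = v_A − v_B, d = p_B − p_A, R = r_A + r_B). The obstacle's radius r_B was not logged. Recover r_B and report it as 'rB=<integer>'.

m = 5724
d = (13, 12);  v_rel = (6, 2),  |v_rel|² = 40
v_rel×d = (6)·(12) − (2)·(13) = 46
since m = R²·40 − 46²:  R² = (2116 + 5724) / 40 = 196
R = √196 = 14  ⇒  r_B = 14 − 6 = 8

rB=8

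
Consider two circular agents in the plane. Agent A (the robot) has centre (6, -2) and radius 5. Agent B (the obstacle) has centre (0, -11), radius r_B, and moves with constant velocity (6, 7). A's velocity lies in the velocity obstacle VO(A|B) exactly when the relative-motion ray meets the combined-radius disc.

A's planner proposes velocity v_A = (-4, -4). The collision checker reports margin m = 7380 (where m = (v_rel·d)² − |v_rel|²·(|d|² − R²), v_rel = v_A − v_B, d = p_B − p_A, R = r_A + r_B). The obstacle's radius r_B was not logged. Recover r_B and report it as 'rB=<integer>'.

m = 7380
d = (-6, -9);  v_rel = (-10, -11),  |v_rel|² = 221
v_rel×d = (-10)·(-9) − (-11)·(-6) = 24
since m = R²·221 − 24²:  R² = (576 + 7380) / 221 = 36
R = √36 = 6  ⇒  r_B = 6 − 5 = 1

rB=1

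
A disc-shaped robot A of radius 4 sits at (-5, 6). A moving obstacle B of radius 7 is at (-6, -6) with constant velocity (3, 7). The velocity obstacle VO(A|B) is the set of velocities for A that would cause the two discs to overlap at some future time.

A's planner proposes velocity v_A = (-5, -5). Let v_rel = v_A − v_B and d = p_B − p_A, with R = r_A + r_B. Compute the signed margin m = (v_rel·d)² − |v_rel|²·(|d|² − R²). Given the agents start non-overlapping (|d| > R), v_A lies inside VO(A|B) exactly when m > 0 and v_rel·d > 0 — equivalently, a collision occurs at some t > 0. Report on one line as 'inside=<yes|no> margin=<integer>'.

d = (-1, -12),  |d|² = 145;  R = 4+7 = 11,  c = 145−11² = 24
v_rel = (-8, -12),  |v_rel|² = 208;  v_rel·d = (-8)·(-1) + (-12)·(-12) = 152
208·t² − 304·t + 24 = 0  ⇒  m = 152² − 208·24 = 18112
m = 18112 > 0,  v_rel·d = 152 > 0  ⇒  inside

inside=yes margin=18112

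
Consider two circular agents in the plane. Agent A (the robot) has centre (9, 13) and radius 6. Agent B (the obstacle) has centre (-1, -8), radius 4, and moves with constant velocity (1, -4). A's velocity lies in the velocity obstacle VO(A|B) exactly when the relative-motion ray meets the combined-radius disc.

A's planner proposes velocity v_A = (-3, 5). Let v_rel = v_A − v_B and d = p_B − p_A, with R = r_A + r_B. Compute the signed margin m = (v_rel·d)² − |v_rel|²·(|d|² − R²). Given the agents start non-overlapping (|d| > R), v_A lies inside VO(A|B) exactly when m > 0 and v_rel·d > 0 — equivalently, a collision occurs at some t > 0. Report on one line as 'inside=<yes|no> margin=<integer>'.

d = (-10, -21),  |d|² = 541;  R = 6+4 = 10,  c = 541−10² = 441
v_rel = (-4, 9),  |v_rel|² = 97;  v_rel·d = (-4)·(-10) + (9)·(-21) = -149
97·t² + 298·t + 441 = 0  ⇒  m = (-149)² − 97·441 = -20576
m = -20576 < 0,  v_rel·d = -149 < 0  ⇒  outside

inside=no margin=-20576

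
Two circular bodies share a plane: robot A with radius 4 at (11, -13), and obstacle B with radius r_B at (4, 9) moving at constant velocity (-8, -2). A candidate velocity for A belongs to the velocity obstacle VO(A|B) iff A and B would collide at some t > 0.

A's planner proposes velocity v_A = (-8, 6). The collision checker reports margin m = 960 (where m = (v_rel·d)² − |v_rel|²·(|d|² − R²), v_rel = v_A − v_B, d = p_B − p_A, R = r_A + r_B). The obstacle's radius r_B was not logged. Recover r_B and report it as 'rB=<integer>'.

m = 960
d = (-7, 22);  v_rel = (0, 8),  |v_rel|² = 64
v_rel×d = (0)·(22) − (8)·(-7) = 56
since m = R²·64 − 56²:  R² = (3136 + 960) / 64 = 64
R = √64 = 8  ⇒  r_B = 8 − 4 = 4

rB=4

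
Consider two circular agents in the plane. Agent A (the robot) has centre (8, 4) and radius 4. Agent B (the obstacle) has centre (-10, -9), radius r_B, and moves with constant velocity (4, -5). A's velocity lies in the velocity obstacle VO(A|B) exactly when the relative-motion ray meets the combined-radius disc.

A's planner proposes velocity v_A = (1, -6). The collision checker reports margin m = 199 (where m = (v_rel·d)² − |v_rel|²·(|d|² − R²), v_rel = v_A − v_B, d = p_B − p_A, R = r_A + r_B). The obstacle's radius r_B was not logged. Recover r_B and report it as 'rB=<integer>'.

m = 199
d = (-18, -13);  v_rel = (-3, -1),  |v_rel|² = 10
v_rel×d = (-3)·(-13) − (-1)·(-18) = 21
since m = R²·10 − 21²:  R² = (441 + 199) / 10 = 64
R = √64 = 8  ⇒  r_B = 8 − 4 = 4

rB=4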